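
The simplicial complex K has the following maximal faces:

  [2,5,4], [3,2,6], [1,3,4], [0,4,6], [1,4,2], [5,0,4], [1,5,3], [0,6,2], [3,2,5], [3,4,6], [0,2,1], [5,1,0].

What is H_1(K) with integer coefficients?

We work with the vertex ordering 0 < 1 < 2 < 3 < 4 < 5 < 6. The simplices of K, each written with vertices in increasing order, are:

  0-simplices (7): [0], [1], [2], [3], [4], [5], [6]
  1-simplices (18): [0,1], [0,2], [0,4], [0,5], [0,6], [1,2], [1,3], [1,4], [1,5], [2,3], [2,4], [2,5], [2,6], [3,4], [3,5], [3,6], [4,5], [4,6]
  2-simplices (12): [0,1,2], [0,1,5], [0,2,6], [0,4,5], [0,4,6], [1,2,4], [1,3,4], [1,3,5], [2,3,5], [2,3,6], [2,4,5], [3,4,6]

Hence C_0 ≅ Z^7, C_1 ≅ Z^18, C_2 ≅ Z^12.

∂_1: C_1 → C_0 sends each edge [p,q] (with p < q) to q − p. For instance
  ∂[0,2] = [2] − [0].
This gives a 7×18 integer matrix of rank 6; reducing to Smith normal form yields diagonal entries (1,1,1,1,1,1).

The boundary map ∂_2: C_2 → C_1 acts by ∂[p,q,r] = [q,r] − [p,r] + [p,q]. For instance
  ∂[1,3,4] = [3,4] − [1,4] + [1,3],
  ∂[2,4,5] = [4,5] − [2,5] + [2,4].
The resulting 18×12 matrix has rank 12, and its Smith normal form has invariant factors (1,1,1,1,1,1,1,1,1,1,1,2).

Reading off H_k = ker ∂_k / im ∂_{k+1}:

  H_1: rank ker ∂_1 − rank ∂_2 = (18 − 6) − 12 = 0, and ∂_2 has invariant factor 2 > 1, so H_1 = Z/2Z.

H_1 = Z/2Z.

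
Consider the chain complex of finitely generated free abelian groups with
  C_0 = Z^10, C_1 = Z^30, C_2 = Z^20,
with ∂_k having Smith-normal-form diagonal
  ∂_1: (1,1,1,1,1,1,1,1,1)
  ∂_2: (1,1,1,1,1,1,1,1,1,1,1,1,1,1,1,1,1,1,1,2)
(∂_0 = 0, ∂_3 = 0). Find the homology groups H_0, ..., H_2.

H_0: b_0 = 10 − 0 − 9 = 1; torsion from ∂_1 factors > 1: none. So H_0 = Z.
H_1: b_1 = 30 − 9 − 20 = 1; torsion from ∂_2 factors > 1: [2]. So H_1 = Z ⊕ Z/2Z.
H_2: b_2 = 20 − 20 − 0 = 0; torsion from ∂_3 factors > 1: none. So H_2 = 0.

H_0 = Z,  H_1 = Z ⊕ Z/2Z,  H_2 = 0.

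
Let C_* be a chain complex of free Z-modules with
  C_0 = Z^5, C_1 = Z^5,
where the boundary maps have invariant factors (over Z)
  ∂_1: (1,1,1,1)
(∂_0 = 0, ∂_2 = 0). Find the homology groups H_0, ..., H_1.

H_0 ≅ Z,  H_1 ≅ Z.

H_0: b_0 = 5 − 0 − 4 = 1; torsion from ∂_1 factors > 1: none. So H_0 ≅ Z.
H_1: b_1 = 5 − 4 − 0 = 1; torsion from ∂_2 factors > 1: none. So H_1 ≅ Z.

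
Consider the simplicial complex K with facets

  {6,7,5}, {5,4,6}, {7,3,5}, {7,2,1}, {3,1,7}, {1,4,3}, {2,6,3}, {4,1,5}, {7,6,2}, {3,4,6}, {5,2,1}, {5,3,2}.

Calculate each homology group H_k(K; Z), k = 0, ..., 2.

H_0 = Z,  H_1 = Z_2,  H_2 = 0.

Take the total order 1 < 2 < 3 < 4 < 5 < 6 < 7 on the vertex set. Then K (dimension 2) consists of the simplices:

  0-simplices (7): [1], [2], [3], [4], [5], [6], [7]
  1-simplices (18): [1,2], [1,3], [1,4], [1,5], [1,7], [2,3], [2,5], [2,6], [2,7], [3,4], [3,5], [3,6], [3,7], [4,5], [4,6], [5,6], [5,7], [6,7]
  2-simplices (12): [1,2,5], [1,2,7], [1,3,4], [1,3,7], [1,4,5], [2,3,5], [2,3,6], [2,6,7], [3,4,6], [3,5,7], [4,5,6], [5,6,7]

Hence C_0 ≅ Z^7, C_1 ≅ Z^18, C_2 ≅ Z^12.

The boundary map ∂_1: C_1 → C_0 maps an edge to its endpoints' difference, ∂[p,q] = q − p.
This gives a 7×18 integer matrix of rank 6; reducing to Smith normal form yields diagonal entries (1,1,1,1,1,1).

∂_2: C_2 → C_1 acts by ∂[p,q,r] = [q,r] − [p,r] + [p,q]. For instance
  ∂[2,6,7] = [6,7] − [2,7] + [2,6],
  ∂[5,6,7] = [6,7] − [5,7] + [5,6].
The resulting 18×12 matrix has rank 12, and its Smith normal form has invariant factors (1,1,1,1,1,1,1,1,1,1,1,2).

Reading off H_k = ker ∂_k / im ∂_{k+1}:

  H_0: rank C_0 − rank ∂_1 = 7 − 6 = 1, and the invariant factors of ∂_1 are all 1, so H_0 ≅ Z.
  H_1: rank ker ∂_1 − rank ∂_2 = (18 − 6) − 12 = 0, and ∂_2 has invariant factor 2 > 1, so H_1 ≅ Z_2.
  H_2: rank ker ∂_2 − rank ∂_3 = (12 − 12) − 0 = 0, and there is no ∂_3, so H_2 ≅ 0.

As a check, the Euler characteristic is 7 − 18 + 12 = 1, which agrees with 1 − 0 + 0 = 1.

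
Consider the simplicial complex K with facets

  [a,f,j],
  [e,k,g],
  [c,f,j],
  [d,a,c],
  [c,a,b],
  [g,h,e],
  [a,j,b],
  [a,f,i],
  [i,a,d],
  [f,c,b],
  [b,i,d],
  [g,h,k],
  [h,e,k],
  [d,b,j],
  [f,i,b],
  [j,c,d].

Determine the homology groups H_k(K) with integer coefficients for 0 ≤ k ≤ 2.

H_0 ≅ Z^2,  H_1 ≅ Z_2,  H_2 ≅ Z.

Take the total order a < b < c < d < e < f < g < h < i < j < k on the vertex set. Then K (dimension 2) consists of the simplices:

  0-simplices (11): a, b, c, d, e, f, g, h, i, j, k
  1-simplices (24): ab, ac, ad, af, ai, aj, bc, bd, bf, bi, bj, cd, cf, cj, di, dj, eg, eh, ek, fi, fj, gh, gk, hk
  2-simplices (16): abc, abj, acd, adi, afi, afj, bcf, bdi, bdj, bfi, cdj, cfj, egh, egk, ehk, ghk

so the chain groups are C_0 ≅ Z^11, C_1 ≅ Z^24, C_2 ≅ Z^16.

The boundary map ∂_1: C_1 → C_0 is given by ∂[p,q] = [q] − [p]. For instance
  ∂af = f − a.
The 11×24 boundary matrix has rank 9 and Smith normal form diag(1,1,1,1,1,1,1,1,1).

The boundary map ∂_2: C_2 → C_1 maps a triangle to the signed sum of its edges. For instance
  ∂bdi = di − bi + bd,
  ∂acd = cd − ad + ac.
The 24×16 boundary matrix has rank 15 and Smith normal form diag(1,1,1,1,1,1,1,1,1,1,1,1,1,1,2).

From H_k ≅ ker(∂_k) / im(∂_{k+1}) we obtain:

  H_0: rank C_0 − rank ∂_1 = 11 − 9 = 2, and the invariant factors of ∂_1 are all 1, so H_0 ≅ Z^2.
  H_1: rank ker ∂_1 − rank ∂_2 = (24 − 9) − 15 = 0, and ∂_2 has invariant factor 2 > 1, so H_1 ≅ Z_2.
  H_2: rank ker ∂_2 − rank ∂_3 = (16 − 15) − 0 = 1, and there is no ∂_3, so H_2 ≅ Z.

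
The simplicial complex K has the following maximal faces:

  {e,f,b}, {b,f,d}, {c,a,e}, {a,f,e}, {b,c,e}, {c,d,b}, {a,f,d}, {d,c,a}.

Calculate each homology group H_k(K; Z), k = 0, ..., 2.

H_0 ≅ Z,  H_1 = 0,  H_2 ≅ Z.

Fix the vertex order a < b < c < d < e < f and write every simplex with vertices in increasing order. Then dim K = 2 and the simplices of K are:

  0-simplices (6): a, b, c, d, e, f
  1-simplices (12): ac, ad, ae, af, bc, bd, be, bf, cd, ce, df, ef
  2-simplices (8): acd, ace, adf, aef, bcd, bce, bdf, bef

giving chain groups C_0 ≅ Z^6, C_1 ≅ Z^12, C_2 ≅ Z^8.

Boundary ∂_1: C_1 → C_0 is given by ∂[p,q] = [q] − [p].
The 6×12 boundary matrix has rank 5 and Smith normal form diag(1,1,1,1,1).

∂_2: C_2 → C_1 maps a triangle to the signed sum of its edges. For instance
  ∂acd = cd − ad + ac,
  ∂bef = ef − bf + be.
As a 12×8 matrix over Z this has rank 7, with invariant factors (1,1,1,1,1,1,1).

Computing H_k = (kernel of ∂_k) / (image of ∂_{k+1}):

  H_0: rank C_0 − rank ∂_1 = 6 − 5 = 1, and the invariant factors of ∂_1 are all 1, so H_0 ≅ Z.
  H_1: rank ker ∂_1 − rank ∂_2 = (12 − 5) − 7 = 0, and the invariant factors of ∂_2 are all 1, so H_1 ≅ 0.
  H_2: rank ker ∂_2 − rank ∂_3 = (8 − 7) − 0 = 1, and there is no ∂_3, so H_2 ≅ Z.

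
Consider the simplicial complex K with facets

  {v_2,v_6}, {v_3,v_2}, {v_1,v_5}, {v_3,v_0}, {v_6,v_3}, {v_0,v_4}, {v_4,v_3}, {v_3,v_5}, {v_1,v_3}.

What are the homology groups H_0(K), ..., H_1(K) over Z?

We work with the vertex ordering v_0 < v_1 < v_2 < v_3 < v_4 < v_5 < v_6. The simplices of K, each written with vertices in increasing order, are:

  0-simplices (7): [v_0], [v_1], [v_2], [v_3], [v_4], [v_5], [v_6]
  1-simplices (9): [v_0,v_3], [v_0,v_4], [v_1,v_3], [v_1,v_5], [v_2,v_3], [v_2,v_6], [v_3,v_4], [v_3,v_5], [v_3,v_6]

giving chain groups C_0 ≅ Z^7, C_1 ≅ Z^9.

The boundary map ∂_1: C_1 → C_0 is given by ∂[p,q] = [q] − [p].
As a 7×9 matrix over Z this has rank 6, with invariant factors (1,1,1,1,1,1).

Reading off H_k = ker ∂_k / im ∂_{k+1}:

  H_0: rank C_0 − rank ∂_1 = 7 − 6 = 1, and the invariant factors of ∂_1 are all 1, so H_0 ≅ Z.
  H_1: rank ker ∂_1 − rank ∂_2 = (9 − 6) − 0 = 3, and there is no ∂_2, so H_1 ≅ Z^3.

(K is a triangulation of a wedge of 3 circles.)

H_0 ≅ Z,  H_1 ≅ Z^3.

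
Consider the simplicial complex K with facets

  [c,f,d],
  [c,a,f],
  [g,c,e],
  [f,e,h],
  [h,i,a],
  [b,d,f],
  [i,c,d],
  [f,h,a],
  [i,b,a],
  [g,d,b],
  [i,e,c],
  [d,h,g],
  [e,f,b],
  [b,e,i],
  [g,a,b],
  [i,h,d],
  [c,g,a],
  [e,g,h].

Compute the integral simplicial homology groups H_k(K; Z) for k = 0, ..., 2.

H_0 ≅ Z,  H_1 ≅ Z^2,  H_2 ≅ Z.

Order the vertices as a < b < c < d < e < f < g < h < i. Listing each simplex with vertices in this order, K has dimension 2 with simplices:

  0-simplices (9): a, b, c, d, e, f, g, h, i
  1-simplices (27): ab, ac, af, ag, ah, ai, bd, be, bf, bg, bi, cd, ce, cf, cg, ci, df, dg, dh, di, ef, eg, eh, ei, fh, gh, hi
  2-simplices (18): abg, abi, acf, acg, afh, ahi, bdf, bdg, bef, bei, cdf, cdi, ceg, cei, dgh, dhi, efh, egh

so the chain groups are C_0 ≅ Z^9, C_1 ≅ Z^27, C_2 ≅ Z^18.

Boundary ∂_1: C_1 → C_0 sends each edge [p,q] (with p < q) to q − p. For instance
  ∂ah = h − a.
This gives a 9×27 integer matrix of rank 8; reducing to Smith normal form yields diagonal entries (1,1,1,1,1,1,1,1).

The boundary map ∂_2: C_2 → C_1 acts by ∂[p,q,r] = [q,r] − [p,r] + [p,q]. For instance
  ∂afh = fh − ah + af,
  ∂dhi = hi − di + dh.
The 27×18 boundary matrix has rank 17 and Smith normal form diag(1,1,1,1,1,1,1,1,1,1,1,1,1,1,1,1,1).

Reading off H_k = ker ∂_k / im ∂_{k+1}:

  H_0: rank C_0 − rank ∂_1 = 9 − 8 = 1, and the invariant factors of ∂_1 are all 1, so H_0 ≅ Z.
  H_1: rank ker ∂_1 − rank ∂_2 = (27 − 8) − 17 = 2, and the invariant factors of ∂_2 are all 1, so H_1 ≅ Z^2.
  H_2: rank ker ∂_2 − rank ∂_3 = (18 − 17) − 0 = 1, and there is no ∂_3, so H_2 ≅ Z.

As a check, the Euler characteristic is 9 − 27 + 18 = 0, which agrees with 1 − 2 + 1 = 0.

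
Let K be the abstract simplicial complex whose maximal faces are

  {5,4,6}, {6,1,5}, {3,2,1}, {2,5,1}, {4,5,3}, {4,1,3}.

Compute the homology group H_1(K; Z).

H_1 = Z.

Fix the vertex order 1 < 2 < 3 < 4 < 5 < 6 and write every simplex with vertices in increasing order. Then dim K = 2 and the simplices of K are:

  0-simplices (6): [1], [2], [3], [4], [5], [6]
  1-simplices (12): [1,2], [1,3], [1,4], [1,5], [1,6], [2,3], [2,5], [3,4], [3,5], [4,5], [4,6], [5,6]
  2-simplices (6): [1,2,3], [1,2,5], [1,3,4], [1,5,6], [3,4,5], [4,5,6]

giving chain groups C_0 ≅ Z^6, C_1 ≅ Z^12, C_2 ≅ Z^6.

The boundary map ∂_1: C_1 → C_0 sends each edge [p,q] (with p < q) to q − p. For instance
  ∂[1,2] = [2] − [1].
This gives a 6×12 integer matrix of rank 5; reducing to Smith normal form yields diagonal entries (1,1,1,1,1).

∂_2: C_2 → C_1 maps a triangle to the signed sum of its edges. For instance
  ∂[1,2,3] = [2,3] − [1,3] + [1,2],
  ∂[1,2,5] = [2,5] − [1,5] + [1,2].
The 12×6 boundary matrix has rank 6 and Smith normal form diag(1,1,1,1,1,1).

Computing H_k = (kernel of ∂_k) / (image of ∂_{k+1}):

  H_1: rank ker ∂_1 − rank ∂_2 = (12 − 5) − 6 = 1, and the invariant factors of ∂_2 are all 1, so H_1 = Z.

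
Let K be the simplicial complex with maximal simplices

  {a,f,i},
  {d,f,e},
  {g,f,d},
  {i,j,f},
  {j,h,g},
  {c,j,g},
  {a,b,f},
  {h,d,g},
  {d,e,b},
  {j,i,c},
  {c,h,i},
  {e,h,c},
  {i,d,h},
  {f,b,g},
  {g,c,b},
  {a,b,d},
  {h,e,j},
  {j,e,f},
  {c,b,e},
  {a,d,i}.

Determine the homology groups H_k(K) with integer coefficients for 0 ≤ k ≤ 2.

H_0 ≅ Z,  H_1 ≅ Z ⊕ Z/2,  H_2 = 0.

Take the total order a < b < c < d < e < f < g < h < i < j on the vertex set. Then K (dimension 2) consists of the simplices:

  0-simplices (10): a, b, c, d, e, f, g, h, i, j
  1-simplices (30): ab, ad, af, ai, bc, bd, be, bf, bg, ce, cg, ch, ci, cj, de, df, dg, dh, di, ef, eh, ej, fg, fi, fj, gh, gj, hi, hj, ij
  2-simplices (20): abd, abf, adi, afi, bce, bcg, bde, bfg, ceh, cgj, chi, cij, def, dfg, dgh, dhi, efj, ehj, fij, ghj

so the chain groups are C_0 ≅ Z^10, C_1 ≅ Z^30, C_2 ≅ Z^20.

The boundary map ∂_1: C_1 → C_0 sends each edge [p,q] (with p < q) to q − p.
This gives a 10×30 integer matrix of rank 9; reducing to Smith normal form yields diagonal entries (1,1,1,1,1,1,1,1,1).

Boundary ∂_2: C_2 → C_1 acts by ∂[p,q,r] = [q,r] − [p,r] + [p,q]. For instance
  ∂ghj = hj − gj + gh,
  ∂dfg = fg − dg + df.
This gives a 30×20 integer matrix of rank 20; reducing to Smith normal form yields diagonal entries (1,1,1,1,1,1,1,1,1,1,1,1,1,1,1,1,1,1,1,2).

Reading off H_k = ker ∂_k / im ∂_{k+1}:

  H_0: rank C_0 − rank ∂_1 = 10 − 9 = 1, and the invariant factors of ∂_1 are all 1, so H_0 ≅ Z.
  H_1: rank ker ∂_1 − rank ∂_2 = (30 − 9) − 20 = 1, and ∂_2 has invariant factor 2 > 1, so H_1 ≅ Z ⊕ Z/2.
  H_2: rank ker ∂_2 − rank ∂_3 = (20 − 20) − 0 = 0, and there is no ∂_3, so H_2 ≅ 0.

As a check, the Euler characteristic is 10 − 30 + 20 = 0, which agrees with 1 − 1 + 0 = 0.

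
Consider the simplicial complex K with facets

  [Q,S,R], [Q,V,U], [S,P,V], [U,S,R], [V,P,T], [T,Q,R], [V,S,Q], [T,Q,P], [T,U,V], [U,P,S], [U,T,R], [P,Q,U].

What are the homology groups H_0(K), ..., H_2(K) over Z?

H_0 = Z,  H_1 = Z/2,  H_2 = 0.

We work with the vertex ordering P < Q < R < S < T < U < V. The simplices of K, each written with vertices in increasing order, are:

  0-simplices (7): P, Q, R, S, T, U, V
  1-simplices (18): PQ, PS, PT, PU, PV, QR, QS, QT, QU, QV, RS, RT, RU, SU, SV, TU, TV, UV
  2-simplices (12): PQT, PQU, PSU, PSV, PTV, QRS, QRT, QSV, QUV, RSU, RTU, TUV

so the chain groups are C_0 ≅ Z^7, C_1 ≅ Z^18, C_2 ≅ Z^12.

∂_1: C_1 → C_0 sends each edge [p,q] (with p < q) to q − p.
The 7×18 boundary matrix has rank 6 and Smith normal form diag(1,1,1,1,1,1).

∂_2: C_2 → C_1 acts by ∂[p,q,r] = [q,r] − [p,r] + [p,q]. For instance
  ∂QSV = SV − QV + QS,
  ∂QUV = UV − QV + QU.
This gives a 18×12 integer matrix of rank 12; reducing to Smith normal form yields diagonal entries (1,1,1,1,1,1,1,1,1,1,1,2).

Now H_k = ker ∂_k / im ∂_{k+1}, so:

  H_0: rank C_0 − rank ∂_1 = 7 − 6 = 1, and the invariant factors of ∂_1 are all 1, so H_0 = Z.
  H_1: rank ker ∂_1 − rank ∂_2 = (18 − 6) − 12 = 0, and ∂_2 has invariant factor 2 > 1, so H_1 = Z/2.
  H_2: rank ker ∂_2 − rank ∂_3 = (12 − 12) − 0 = 0, and there is no ∂_3, so H_2 = 0.

As a check, the Euler characteristic is 7 − 18 + 12 = 1, which agrees with 1 − 0 + 0 = 1.
(K is a triangulation of the real projective plane RP^2.)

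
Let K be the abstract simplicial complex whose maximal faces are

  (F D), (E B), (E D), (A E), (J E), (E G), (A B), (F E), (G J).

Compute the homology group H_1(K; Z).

H_1 = Z^3.

Fix the vertex order A < B < D < E < F < G < J and write every simplex with vertices in increasing order. Then dim K = 1 and the simplices of K are:

  0-simplices (7): A, B, D, E, F, G, J
  1-simplices (9): AB, AE, BE, DE, DF, EF, EG, EJ, GJ

giving chain groups C_0 ≅ Z^7, C_1 ≅ Z^9.

Boundary ∂_1: C_1 → C_0 is given by ∂[p,q] = [q] − [p]. For instance
  ∂EJ = J − E.
The 7×9 boundary matrix has rank 6 and Smith normal form diag(1,1,1,1,1,1).

Reading off H_k = ker ∂_k / im ∂_{k+1}:

  H_1: rank ker ∂_1 − rank ∂_2 = (9 − 6) − 0 = 3, and there is no ∂_2, so H_1 ≅ Z^3.

(K is a triangulation of a wedge of 3 circles.)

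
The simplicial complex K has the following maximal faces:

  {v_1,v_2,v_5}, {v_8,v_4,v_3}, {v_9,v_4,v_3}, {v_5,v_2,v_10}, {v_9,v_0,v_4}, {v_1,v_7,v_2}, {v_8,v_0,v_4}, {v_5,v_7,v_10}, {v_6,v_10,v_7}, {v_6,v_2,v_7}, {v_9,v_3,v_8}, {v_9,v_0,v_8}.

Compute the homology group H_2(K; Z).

H_2 = Z.

We work with the vertex ordering v_0 < v_1 < v_2 < v_3 < v_4 < v_5 < v_6 < v_7 < v_8 < v_9 < v_10. The simplices of K, each written with vertices in increasing order, are:

  0-simplices (11): [v_0], [v_1], [v_2], [v_3], [v_4], [v_5], [v_6], [v_7], [v_8], [v_9], [v_10]
  1-simplices (21): (21 of them)
  2-simplices (12): (12 of them)

giving chain groups C_0 ≅ Z^11, C_1 ≅ Z^21, C_2 ≅ Z^12.

The boundary map ∂_1: C_1 → C_0 sends each edge [p,q] (with p < q) to q − p.
The resulting 11×21 matrix has rank 9, and its Smith normal form has invariant factors (1,1,1,1,1,1,1,1,1).

∂_2: C_2 → C_1 acts by ∂[p,q,r] = [q,r] − [p,r] + [p,q]. For instance
  ∂[v_3,v_4,v_9] = [v_4,v_9] − [v_3,v_9] + [v_3,v_4],
  ∂[v_1,v_2,v_5] = [v_2,v_5] − [v_1,v_5] + [v_1,v_2].
This gives a 21×12 integer matrix of rank 11; reducing to Smith normal form yields diagonal entries (1,1,1,1,1,1,1,1,1,1,1).

Now H_k = ker ∂_k / im ∂_{k+1}, so:

  H_2: rank ker ∂_2 − rank ∂_3 = (12 − 11) − 0 = 1, and there is no ∂_3, so H_2 ≅ Z.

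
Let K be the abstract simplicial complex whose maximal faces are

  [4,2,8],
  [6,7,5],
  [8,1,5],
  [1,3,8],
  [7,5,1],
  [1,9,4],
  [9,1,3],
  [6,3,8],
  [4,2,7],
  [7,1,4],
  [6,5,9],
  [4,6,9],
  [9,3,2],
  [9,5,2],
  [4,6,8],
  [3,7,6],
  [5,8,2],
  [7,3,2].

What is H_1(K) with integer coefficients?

Order the vertices as 1 < 2 < 3 < 4 < 5 < 6 < 7 < 8 < 9. Listing each simplex with vertices in this order, K has dimension 2 with simplices:

  0-simplices (9): [1], [2], [3], [4], [5], [6], [7], [8], [9]
  1-simplices (27): (27 of them)
  2-simplices (18): [1,3,8], [1,3,9], [1,4,7], [1,4,9], [1,5,7], [1,5,8], [2,3,7], [2,3,9], [2,4,7], [2,4,8], [2,5,8], [2,5,9], [3,6,7], [3,6,8], [4,6,8], [4,6,9], [5,6,7], [5,6,9]

giving chain groups C_0 ≅ Z^9, C_1 ≅ Z^27, C_2 ≅ Z^18.

∂_1: C_1 → C_0 maps an edge to its endpoints' difference, ∂[p,q] = q − p.
The resulting 9×27 matrix has rank 8, and its Smith normal form has invariant factors (1,1,1,1,1,1,1,1).

Boundary ∂_2: C_2 → C_1 maps a triangle to the signed sum of its edges. For instance
  ∂[1,4,9] = [4,9] − [1,9] + [1,4],
  ∂[4,6,8] = [6,8] − [4,8] + [4,6].
This gives a 27×18 integer matrix of rank 17; reducing to Smith normal form yields diagonal entries (1,1,1,1,1,1,1,1,1,1,1,1,1,1,1,1,1).

Reading off H_k = ker ∂_k / im ∂_{k+1}:

  H_1: rank ker ∂_1 − rank ∂_2 = (27 − 8) − 17 = 2, and the invariant factors of ∂_2 are all 1, so H_1 ≅ Z^2.

(K is a triangulation of the torus T^2.)

H_1 = Z^2.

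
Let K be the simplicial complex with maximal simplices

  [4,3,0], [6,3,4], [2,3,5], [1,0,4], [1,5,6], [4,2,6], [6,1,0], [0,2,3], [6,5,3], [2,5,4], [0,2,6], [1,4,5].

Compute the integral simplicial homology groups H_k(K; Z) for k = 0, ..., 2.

H_0 = Z,  H_1 = Z/2,  H_2 = 0.

We work with the vertex ordering 0 < 1 < 2 < 3 < 4 < 5 < 6. The simplices of K, each written with vertices in increasing order, are:

  0-simplices (7): [0], [1], [2], [3], [4], [5], [6]
  1-simplices (18): [0,1], [0,2], [0,3], [0,4], [0,6], [1,4], [1,5], [1,6], [2,3], [2,4], [2,5], [2,6], [3,4], [3,5], [3,6], [4,5], [4,6], [5,6]
  2-simplices (12): [0,1,4], [0,1,6], [0,2,3], [0,2,6], [0,3,4], [1,4,5], [1,5,6], [2,3,5], [2,4,5], [2,4,6], [3,4,6], [3,5,6]

giving chain groups C_0 ≅ Z^7, C_1 ≅ Z^18, C_2 ≅ Z^12.

∂_1: C_1 → C_0 sends each edge [p,q] (with p < q) to q − p.
This gives a 7×18 integer matrix of rank 6; reducing to Smith normal form yields diagonal entries (1,1,1,1,1,1).

∂_2: C_2 → C_1 sends each 2-simplex [p,q,r] to [q,r] − [p,r] + [p,q]. For instance
  ∂[0,1,6] = [1,6] − [0,6] + [0,1],
  ∂[2,3,5] = [3,5] − [2,5] + [2,3].
The 18×12 boundary matrix has rank 12 and Smith normal form diag(1,1,1,1,1,1,1,1,1,1,1,2).

Reading off H_k = ker ∂_k / im ∂_{k+1}:

  H_0: rank C_0 − rank ∂_1 = 7 − 6 = 1, and the invariant factors of ∂_1 are all 1, so H_0 = Z.
  H_1: rank ker ∂_1 − rank ∂_2 = (18 − 6) − 12 = 0, and ∂_2 has invariant factor 2 > 1, so H_1 = Z/2.
  H_2: rank ker ∂_2 − rank ∂_3 = (12 − 12) − 0 = 0, and there is no ∂_3, so H_2 = 0.

As a check, the Euler characteristic is 7 − 18 + 12 = 1, which agrees with 1 − 0 + 0 = 1.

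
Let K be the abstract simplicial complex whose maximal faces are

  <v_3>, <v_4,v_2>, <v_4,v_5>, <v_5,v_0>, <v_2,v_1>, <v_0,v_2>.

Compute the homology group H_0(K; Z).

H_0 ≅ Z^2.

K has 6 vertices, 5 edges.
rank ∂_0 = 0, rank ∂_1 = 4 ⇒ b_0 = 6 − 0 − 4 = 2; all invariant factors of ∂_1 are 1 so no torsion. So H_0 = Z^2.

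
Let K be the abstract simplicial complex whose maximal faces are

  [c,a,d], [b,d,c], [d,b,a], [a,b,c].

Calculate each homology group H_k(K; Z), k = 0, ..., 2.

Fix the vertex order a < b < c < d and write every simplex with vertices in increasing order. Then dim K = 2 and the simplices of K are:

  0-simplices (4): a, b, c, d
  1-simplices (6): ab, ac, ad, bc, bd, cd
  2-simplices (4): abc, abd, acd, bcd

giving chain groups C_0 ≅ Z^4, C_1 ≅ Z^6, C_2 ≅ Z^4.

∂_1: C_1 → C_0 sends each edge [p,q] (with p < q) to q − p.
This gives a 4×6 integer matrix of rank 3; reducing to Smith normal form yields diagonal entries (1,1,1).

Boundary ∂_2: C_2 → C_1 maps a triangle to the signed sum of its edges. For instance
  ∂acd = cd − ad + ac,
  ∂abd = bd − ad + ab.
As a 6×4 matrix over Z this has rank 3, with invariant factors (1,1,1).

Reading off H_k = ker ∂_k / im ∂_{k+1}:

  H_0: rank C_0 − rank ∂_1 = 4 − 3 = 1, and the invariant factors of ∂_1 are all 1, so H_0 = Z.
  H_1: rank ker ∂_1 − rank ∂_2 = (6 − 3) − 3 = 0, and the invariant factors of ∂_2 are all 1, so H_1 = 0.
  H_2: rank ker ∂_2 − rank ∂_3 = (4 − 3) − 0 = 1, and there is no ∂_3, so H_2 = Z.

(K is a triangulation of the 2-sphere S^2.)

H_0 = Z,  H_1 = 0,  H_2 = Z.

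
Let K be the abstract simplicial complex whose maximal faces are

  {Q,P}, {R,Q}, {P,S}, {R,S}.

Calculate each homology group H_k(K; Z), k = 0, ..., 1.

Take the total order P < Q < R < S on the vertex set. Then K (dimension 1) consists of the simplices:

  0-simplices (4): P, Q, R, S
  1-simplices (4): PQ, PS, QR, RS

so the chain groups are C_0 ≅ Z^4, C_1 ≅ Z^4.

∂_1: C_1 → C_0 is given by ∂[p,q] = [q] − [p]. For instance
  ∂PS = S − P.
This gives a 4×4 integer matrix of rank 3; reducing to Smith normal form yields diagonal entries (1,1,1).

Now H_k = ker ∂_k / im ∂_{k+1}, so:

  H_0: rank C_0 − rank ∂_1 = 4 − 3 = 1, and the invariant factors of ∂_1 are all 1, so H_0 = Z.
  H_1: rank ker ∂_1 − rank ∂_2 = (4 − 3) − 0 = 1, and there is no ∂_2, so H_1 = Z.

(K is a triangulation of the circle S^1.)

H_0 = Z,  H_1 = Z.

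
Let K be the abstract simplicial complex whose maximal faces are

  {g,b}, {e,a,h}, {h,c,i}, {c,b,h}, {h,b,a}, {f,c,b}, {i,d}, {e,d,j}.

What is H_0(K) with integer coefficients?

H_0 ≅ Z.

K has 10 vertices, 16 edges, 6 triangles.
rank ∂_0 = 0, rank ∂_1 = 9 ⇒ b_0 = 10 − 0 − 9 = 1; all invariant factors of ∂_1 are 1 so no torsion. So H_0 = Z.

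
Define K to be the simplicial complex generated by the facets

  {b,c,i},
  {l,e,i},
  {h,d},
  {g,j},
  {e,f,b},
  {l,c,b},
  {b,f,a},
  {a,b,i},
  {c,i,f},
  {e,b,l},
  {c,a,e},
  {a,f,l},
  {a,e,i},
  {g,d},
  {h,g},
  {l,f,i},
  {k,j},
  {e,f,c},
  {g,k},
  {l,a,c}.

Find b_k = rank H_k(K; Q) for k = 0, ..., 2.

b_0 = 2, b_1 = 4, b_2 = 1.

We work with the vertex ordering a < b < c < d < e < f < g < h < i < j < k < l. The simplices of K, each written with vertices in increasing order, are:

  0-simplices (12): a, b, c, d, e, f, g, h, i, j, k, l
  1-simplices (27): ab, ac, ae, af, ai, al, bc, be, bf, bi, bl, ce, cf, ci, cl, dg, dh, ef, ei, el, fi, fl, gh, gj, gk, il, jk
  2-simplices (14): abf, abi, ace, acl, aei, afl, bci, bcl, bef, bel, cef, cfi, eil, fil

so the chain groups are C_0 ≅ Z^12, C_1 ≅ Z^27, C_2 ≅ Z^14.

∂_1: C_1 → C_0 is given by ∂[p,q] = [q] − [p].
The resulting 12×27 matrix has rank 10, and its Smith normal form has invariant factors (1,1,1,1,1,1,1,1,1,1).

∂_2: C_2 → C_1 sends each 2-simplex [p,q,r] to [q,r] − [p,r] + [p,q]. For instance
  ∂abf = bf − af + ab,
  ∂ace = ce − ae + ac.
As a 27×14 matrix over Z this has rank 13, with invariant factors (1,1,1,1,1,1,1,1,1,1,1,1,1).

Now H_k = ker ∂_k / im ∂_{k+1}, so:

  H_0: rank C_0 − rank ∂_1 = 12 − 10 = 2, and the invariant factors of ∂_1 are all 1, so H_0 ≅ Z^2.
  H_1: rank ker ∂_1 − rank ∂_2 = (27 − 10) − 13 = 4, and the invariant factors of ∂_2 are all 1, so H_1 ≅ Z^4.
  H_2: rank ker ∂_2 − rank ∂_3 = (14 − 13) − 0 = 1, and there is no ∂_3, so H_2 ≅ Z.

Hence the Betti numbers are b_0 = 2, b_1 = 4, b_2 = 1.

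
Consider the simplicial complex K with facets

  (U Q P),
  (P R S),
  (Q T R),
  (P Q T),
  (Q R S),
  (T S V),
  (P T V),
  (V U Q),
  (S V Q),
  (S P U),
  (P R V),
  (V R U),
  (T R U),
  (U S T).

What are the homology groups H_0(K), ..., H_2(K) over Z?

Fix the vertex order P < Q < R < S < T < U < V and write every simplex with vertices in increasing order. Then dim K = 2 and the simplices of K are:

  0-simplices (7): P, Q, R, S, T, U, V
  1-simplices (21): PQ, PR, PS, PT, PU, PV, QR, QS, QT, QU, QV, RS, RT, RU, RV, ST, SU, SV, TU, TV, UV
  2-simplices (14): PQT, PQU, PRS, PRV, PSU, PTV, QRS, QRT, QSV, QUV, RTU, RUV, STU, STV

so the chain groups are C_0 ≅ Z^7, C_1 ≅ Z^21, C_2 ≅ Z^14.

Boundary ∂_1: C_1 → C_0 sends each edge [p,q] (with p < q) to q − p. For instance
  ∂PS = S − P.
The resulting 7×21 matrix has rank 6, and its Smith normal form has invariant factors (1,1,1,1,1,1).

The boundary map ∂_2: C_2 → C_1 maps a triangle to the signed sum of its edges. For instance
  ∂PSU = SU − PU + PS,
  ∂QRS = RS − QS + QR.
The 21×14 boundary matrix has rank 13 and Smith normal form diag(1,1,1,1,1,1,1,1,1,1,1,1,1).

Reading off H_k = ker ∂_k / im ∂_{k+1}:

  H_0: rank C_0 − rank ∂_1 = 7 − 6 = 1, and the invariant factors of ∂_1 are all 1, so H_0 ≅ Z.
  H_1: rank ker ∂_1 − rank ∂_2 = (21 − 6) − 13 = 2, and the invariant factors of ∂_2 are all 1, so H_1 ≅ Z^2.
  H_2: rank ker ∂_2 − rank ∂_3 = (14 − 13) − 0 = 1, and there is no ∂_3, so H_2 ≅ Z.

As a check, the Euler characteristic is 7 − 21 + 14 = 0, which agrees with 1 − 2 + 1 = 0.
(K is a triangulation of the torus T^2.)

H_0 = Z,  H_1 = Z^2,  H_2 = Z.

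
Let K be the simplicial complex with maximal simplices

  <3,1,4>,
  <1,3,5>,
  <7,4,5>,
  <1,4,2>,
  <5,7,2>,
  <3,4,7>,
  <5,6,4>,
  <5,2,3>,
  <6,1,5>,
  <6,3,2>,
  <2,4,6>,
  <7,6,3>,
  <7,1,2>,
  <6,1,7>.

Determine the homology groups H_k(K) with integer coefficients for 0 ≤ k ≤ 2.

We work with the vertex ordering 1 < 2 < 3 < 4 < 5 < 6 < 7. The simplices of K, each written with vertices in increasing order, are:

  0-simplices (7): [1], [2], [3], [4], [5], [6], [7]
  1-simplices (21): [1,2], [1,3], [1,4], [1,5], [1,6], [1,7], [2,3], [2,4], [2,5], [2,6], [2,7], [3,4], [3,5], [3,6], [3,7], [4,5], [4,6], [4,7], [5,6], [5,7], [6,7]
  2-simplices (14): [1,2,4], [1,2,7], [1,3,4], [1,3,5], [1,5,6], [1,6,7], [2,3,5], [2,3,6], [2,4,6], [2,5,7], [3,4,7], [3,6,7], [4,5,6], [4,5,7]

Hence C_0 ≅ Z^7, C_1 ≅ Z^21, C_2 ≅ Z^14.

Boundary ∂_1: C_1 → C_0 maps an edge to its endpoints' difference, ∂[p,q] = q − p. For instance
  ∂[1,3] = [3] − [1].
As a 7×21 matrix over Z this has rank 6, with invariant factors (1,1,1,1,1,1).

∂_2: C_2 → C_1 acts by ∂[p,q,r] = [q,r] − [p,r] + [p,q]. For instance
  ∂[1,2,7] = [2,7] − [1,7] + [1,2],
  ∂[2,3,5] = [3,5] − [2,5] + [2,3].
This gives a 21×14 integer matrix of rank 13; reducing to Smith normal form yields diagonal entries (1,1,1,1,1,1,1,1,1,1,1,1,1).

Reading off H_k = ker ∂_k / im ∂_{k+1}:

  H_0: rank C_0 − rank ∂_1 = 7 − 6 = 1, and the invariant factors of ∂_1 are all 1, so H_0 ≅ Z.
  H_1: rank ker ∂_1 − rank ∂_2 = (21 − 6) − 13 = 2, and the invariant factors of ∂_2 are all 1, so H_1 ≅ Z^2.
  H_2: rank ker ∂_2 − rank ∂_3 = (14 − 13) − 0 = 1, and there is no ∂_3, so H_2 ≅ Z.

H_0 ≅ Z,  H_1 ≅ Z^2,  H_2 ≅ Z.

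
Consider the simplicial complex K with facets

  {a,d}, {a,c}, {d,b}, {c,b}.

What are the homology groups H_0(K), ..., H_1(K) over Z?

H_0 = Z,  H_1 = Z.

K has 4 vertices, 4 edges.
rank ∂_0 = 0, rank ∂_1 = 3 ⇒ b_0 = 4 − 0 − 3 = 1; all invariant factors of ∂_1 are 1 so no torsion. So H_0 = Z.
rank ∂_1 = 3, rank ∂_2 = 0 ⇒ b_1 = 4 − 3 − 0 = 1. So H_1 = Z.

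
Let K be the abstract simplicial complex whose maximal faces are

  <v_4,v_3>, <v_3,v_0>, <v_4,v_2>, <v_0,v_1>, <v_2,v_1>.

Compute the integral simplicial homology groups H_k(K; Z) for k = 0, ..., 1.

K has 5 vertices, 5 edges.
rank ∂_0 = 0, rank ∂_1 = 4 ⇒ b_0 = 5 − 0 − 4 = 1; all invariant factors of ∂_1 are 1 so no torsion. So H_0 ≅ Z.
rank ∂_1 = 4, rank ∂_2 = 0 ⇒ b_1 = 5 − 4 − 0 = 1. So H_1 ≅ Z.

H_0 = Z,  H_1 = Z.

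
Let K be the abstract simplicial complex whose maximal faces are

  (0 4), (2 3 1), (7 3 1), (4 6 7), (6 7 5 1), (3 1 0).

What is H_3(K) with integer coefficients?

H_3 ≅ 0.

We work with the vertex ordering 0 < 1 < 2 < 3 < 4 < 5 < 6 < 7. The simplices of K, each written with vertices in increasing order, are:

  0-simplices (8): [0], [1], [2], [3], [4], [5], [6], [7]
  1-simplices (15): [0,1], [0,3], [0,4], [1,2], [1,3], [1,5], [1,6], [1,7], [2,3], [3,7], [4,6], [4,7], [5,6], [5,7], [6,7]
  2-simplices (8): [0,1,3], [1,2,3], [1,3,7], [1,5,6], [1,5,7], [1,6,7], [4,6,7], [5,6,7]
  3-simplices (1): [1,5,6,7]

Hence C_0 ≅ Z^8, C_1 ≅ Z^15, C_2 ≅ Z^8, C_3 ≅ Z^1.

Boundary ∂_1: C_1 → C_0 sends each edge [p,q] (with p < q) to q − p. For instance
  ∂[5,6] = [6] − [5].
This gives a 8×15 integer matrix of rank 7; reducing to Smith normal form yields diagonal entries (1,1,1,1,1,1,1).

∂_2: C_2 → C_1 sends each 2-simplex [p,q,r] to [q,r] − [p,r] + [p,q]. For instance
  ∂[1,5,6] = [5,6] − [1,6] + [1,5],
  ∂[1,5,7] = [5,7] − [1,7] + [1,5].
The 15×8 boundary matrix has rank 7 and Smith normal form diag(1,1,1,1,1,1,1).

The boundary map ∂_3: C_3 → C_2 sends each 3-simplex σ to the alternating sum Σ_i (−1)^i (σ with its i-th vertex removed). For instance
  ∂[1,5,6,7] = [5,6,7] − [1,6,7] + [1,5,7] − [1,5,6].
As a 8×1 matrix over Z this has rank 1, with invariant factors (1).

Computing H_k = (kernel of ∂_k) / (image of ∂_{k+1}):

  H_3: rank ker ∂_3 − rank ∂_4 = (1 − 1) − 0 = 0, and there is no ∂_4, so H_3 ≅ 0.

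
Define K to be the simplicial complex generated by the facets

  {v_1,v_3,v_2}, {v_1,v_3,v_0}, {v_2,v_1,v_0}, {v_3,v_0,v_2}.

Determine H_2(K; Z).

H_2 = Z.

K has 4 vertices, 6 edges, 4 triangles.
rank ∂_2 = 3, rank ∂_3 = 0 ⇒ b_2 = 4 − 3 − 0 = 1. So H_2 = Z.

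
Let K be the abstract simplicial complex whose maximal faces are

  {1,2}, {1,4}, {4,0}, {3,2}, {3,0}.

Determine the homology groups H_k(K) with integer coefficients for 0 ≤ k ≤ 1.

We work with the vertex ordering 0 < 1 < 2 < 3 < 4. The simplices of K, each written with vertices in increasing order, are:

  0-simplices (5): [0], [1], [2], [3], [4]
  1-simplices (5): [0,3], [0,4], [1,2], [1,4], [2,3]

Hence C_0 ≅ Z^5, C_1 ≅ Z^5.

∂_1: C_1 → C_0 sends each edge [p,q] (with p < q) to q − p. For instance
  ∂[2,3] = [3] − [2].
The resulting 5×5 matrix has rank 4, and its Smith normal form has invariant factors (1,1,1,1).

Now H_k = ker ∂_k / im ∂_{k+1}, so:

  H_0: rank C_0 − rank ∂_1 = 5 − 4 = 1, and the invariant factors of ∂_1 are all 1, so H_0 = Z.
  H_1: rank ker ∂_1 − rank ∂_2 = (5 − 4) − 0 = 1, and there is no ∂_2, so H_1 = Z.

As a check, the Euler characteristic is 5 − 5 = 0, which agrees with 1 − 1 = 0.

H_0 = Z,  H_1 = Z.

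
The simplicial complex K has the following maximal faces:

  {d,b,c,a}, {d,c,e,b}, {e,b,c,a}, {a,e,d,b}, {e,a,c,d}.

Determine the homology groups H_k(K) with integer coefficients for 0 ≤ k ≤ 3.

Fix the vertex order a < b < c < d < e and write every simplex with vertices in increasing order. Then dim K = 3 and the simplices of K are:

  0-simplices (5): a, b, c, d, e
  1-simplices (10): ab, ac, ad, ae, bc, bd, be, cd, ce, de
  2-simplices (10): abc, abd, abe, acd, ace, ade, bcd, bce, bde, cde
  3-simplices (5): abcd, abce, abde, acde, bcde

giving chain groups C_0 ≅ Z^5, C_1 ≅ Z^10, C_2 ≅ Z^10, C_3 ≅ Z^5.

The boundary map ∂_1: C_1 → C_0 maps an edge to its endpoints' difference, ∂[p,q] = q − p.
The 5×10 boundary matrix has rank 4 and Smith normal form diag(1,1,1,1).

The boundary map ∂_2: C_2 → C_1 maps a triangle to the signed sum of its edges. For instance
  ∂bcd = cd − bd + bc,
  ∂bde = de − be + bd.
As a 10×10 matrix over Z this has rank 6, with invariant factors (1,1,1,1,1,1).

Boundary ∂_3: C_3 → C_2 sends each 3-simplex σ to the alternating sum Σ_i (−1)^i (σ with its i-th vertex removed). For instance
  ∂abde = bde − ade + abe − abd,
  ∂acde = cde − ade + ace − acd.
The resulting 10×5 matrix has rank 4, and its Smith normal form has invariant factors (1,1,1,1).

Now H_k = ker ∂_k / im ∂_{k+1}, so:

  H_0: rank C_0 − rank ∂_1 = 5 − 4 = 1, and the invariant factors of ∂_1 are all 1, so H_0 ≅ Z.
  H_1: rank ker ∂_1 − rank ∂_2 = (10 − 4) − 6 = 0, and the invariant factors of ∂_2 are all 1, so H_1 ≅ 0.
  H_2: rank ker ∂_2 − rank ∂_3 = (10 − 6) − 4 = 0, and the invariant factors of ∂_3 are all 1, so H_2 ≅ 0.
  H_3: rank ker ∂_3 − rank ∂_4 = (5 − 4) − 0 = 1, and there is no ∂_4, so H_3 ≅ Z.

H_0 ≅ Z,  H_1 = 0,  H_2 = 0,  H_3 ≅ Z.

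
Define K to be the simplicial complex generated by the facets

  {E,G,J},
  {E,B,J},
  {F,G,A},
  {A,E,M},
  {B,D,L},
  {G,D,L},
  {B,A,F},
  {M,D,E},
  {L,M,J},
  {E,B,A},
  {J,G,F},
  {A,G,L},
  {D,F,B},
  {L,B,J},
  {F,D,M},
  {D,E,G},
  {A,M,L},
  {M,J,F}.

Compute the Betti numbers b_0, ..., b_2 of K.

We work with the vertex ordering A < B < D < E < F < G < J < L < M. The simplices of K, each written with vertices in increasing order, are:

  0-simplices (9): A, B, D, E, F, G, J, L, M
  1-simplices (27): AB, AE, AF, AG, AL, AM, BD, BE, BF, BJ, BL, DE, DF, DG, DL, DM, EG, EJ, EM, FG, FJ, FM, GJ, GL, JL, JM, LM
  2-simplices (18): ABE, ABF, AEM, AFG, AGL, ALM, BDF, BDL, BEJ, BJL, DEG, DEM, DFM, DGL, EGJ, FGJ, FJM, JLM

Hence C_0 ≅ Z^9, C_1 ≅ Z^27, C_2 ≅ Z^18.

Boundary ∂_1: C_1 → C_0 sends each edge [p,q] (with p < q) to q − p.
The resulting 9×27 matrix has rank 8, and its Smith normal form has invariant factors (1,1,1,1,1,1,1,1).

The boundary map ∂_2: C_2 → C_1 sends each 2-simplex [p,q,r] to [q,r] − [p,r] + [p,q]. For instance
  ∂DFM = FM − DM + DF,
  ∂BJL = JL − BL + BJ.
The 27×18 boundary matrix has rank 17 and Smith normal form diag(1,1,1,1,1,1,1,1,1,1,1,1,1,1,1,1,1).

From H_k ≅ ker(∂_k) / im(∂_{k+1}) we obtain:

  H_0: rank C_0 − rank ∂_1 = 9 − 8 = 1, and the invariant factors of ∂_1 are all 1, so H_0 ≅ Z.
  H_1: rank ker ∂_1 − rank ∂_2 = (27 − 8) − 17 = 2, and the invariant factors of ∂_2 are all 1, so H_1 ≅ Z^2.
  H_2: rank ker ∂_2 − rank ∂_3 = (18 − 17) − 0 = 1, and there is no ∂_3, so H_2 ≅ Z.

As a check, the Euler characteristic is 9 − 27 + 18 = 0, which agrees with 1 − 2 + 1 = 0.

Hence the Betti numbers are b_0 = 1, b_1 = 2, b_2 = 1.

b_0 = 1, b_1 = 2, b_2 = 1.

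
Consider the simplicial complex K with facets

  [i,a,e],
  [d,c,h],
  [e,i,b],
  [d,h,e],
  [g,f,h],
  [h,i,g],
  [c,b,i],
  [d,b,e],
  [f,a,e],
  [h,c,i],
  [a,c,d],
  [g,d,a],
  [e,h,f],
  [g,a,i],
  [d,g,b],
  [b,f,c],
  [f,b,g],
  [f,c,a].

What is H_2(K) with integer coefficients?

Take the total order a < b < c < d < e < f < g < h < i on the vertex set. Then K (dimension 2) consists of the simplices:

  0-simplices (9): a, b, c, d, e, f, g, h, i
  1-simplices (27): ac, ad, ae, af, ag, ai, bc, bd, be, bf, bg, bi, cd, cf, ch, ci, de, dg, dh, ef, eh, ei, fg, fh, gh, gi, hi
  2-simplices (18): acd, acf, adg, aef, aei, agi, bcf, bci, bde, bdg, bei, bfg, cdh, chi, deh, efh, fgh, ghi

so the chain groups are C_0 ≅ Z^9, C_1 ≅ Z^27, C_2 ≅ Z^18.

∂_1: C_1 → C_0 is given by ∂[p,q] = [q] − [p].
This gives a 9×27 integer matrix of rank 8; reducing to Smith normal form yields diagonal entries (1,1,1,1,1,1,1,1).

Boundary ∂_2: C_2 → C_1 acts by ∂[p,q,r] = [q,r] − [p,r] + [p,q]. For instance
  ∂adg = dg − ag + ad,
  ∂aef = ef − af + ae.
The resulting 27×18 matrix has rank 17, and its Smith normal form has invariant factors (1,1,1,1,1,1,1,1,1,1,1,1,1,1,1,1,1).

Reading off H_k = ker ∂_k / im ∂_{k+1}:

  H_2: rank ker ∂_2 − rank ∂_3 = (18 − 17) − 0 = 1, and there is no ∂_3, so H_2 ≅ Z.

H_2 ≅ Z.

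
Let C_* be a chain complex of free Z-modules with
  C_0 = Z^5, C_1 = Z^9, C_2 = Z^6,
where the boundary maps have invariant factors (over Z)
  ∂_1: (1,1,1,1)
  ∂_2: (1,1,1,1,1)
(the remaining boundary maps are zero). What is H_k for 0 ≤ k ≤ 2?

H_0 = Z,  H_1 = 0,  H_2 = Z.

H_0: b_0 = 5 − 0 − 4 = 1; torsion from ∂_1 factors > 1: none. So H_0 = Z.
H_1: b_1 = 9 − 4 − 5 = 0; torsion from ∂_2 factors > 1: none. So H_1 = 0.
H_2: b_2 = 6 − 5 − 0 = 1; torsion from ∂_3 factors > 1: none. So H_2 = Z.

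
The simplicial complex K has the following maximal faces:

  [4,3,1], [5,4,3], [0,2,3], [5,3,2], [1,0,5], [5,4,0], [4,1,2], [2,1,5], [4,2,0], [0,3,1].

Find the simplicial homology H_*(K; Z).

Fix the vertex order 0 < 1 < 2 < 3 < 4 < 5 and write every simplex with vertices in increasing order. Then dim K = 2 and the simplices of K are:

  0-simplices (6): [0], [1], [2], [3], [4], [5]
  1-simplices (15): [0,1], [0,2], [0,3], [0,4], [0,5], [1,2], [1,3], [1,4], [1,5], [2,3], [2,4], [2,5], [3,4], [3,5], [4,5]
  2-simplices (10): [0,1,3], [0,1,5], [0,2,3], [0,2,4], [0,4,5], [1,2,4], [1,2,5], [1,3,4], [2,3,5], [3,4,5]

Hence C_0 ≅ Z^6, C_1 ≅ Z^15, C_2 ≅ Z^10.

∂_1: C_1 → C_0 is given by ∂[p,q] = [q] − [p].
This gives a 6×15 integer matrix of rank 5; reducing to Smith normal form yields diagonal entries (1,1,1,1,1).

Boundary ∂_2: C_2 → C_1 acts by ∂[p,q,r] = [q,r] − [p,r] + [p,q]. For instance
  ∂[0,1,3] = [1,3] − [0,3] + [0,1],
  ∂[0,1,5] = [1,5] − [0,5] + [0,1].
As a 15×10 matrix over Z this has rank 10, with invariant factors (1,1,1,1,1,1,1,1,1,2).

Reading off H_k = ker ∂_k / im ∂_{k+1}:

  H_0: rank C_0 − rank ∂_1 = 6 − 5 = 1, and the invariant factors of ∂_1 are all 1, so H_0 = Z.
  H_1: rank ker ∂_1 − rank ∂_2 = (15 − 5) − 10 = 0, and ∂_2 has invariant factor 2 > 1, so H_1 = Z/2.
  H_2: rank ker ∂_2 − rank ∂_3 = (10 − 10) − 0 = 0, and there is no ∂_3, so H_2 = 0.

H_0 ≅ Z,  H_1 ≅ Z/2,  H_2 = 0.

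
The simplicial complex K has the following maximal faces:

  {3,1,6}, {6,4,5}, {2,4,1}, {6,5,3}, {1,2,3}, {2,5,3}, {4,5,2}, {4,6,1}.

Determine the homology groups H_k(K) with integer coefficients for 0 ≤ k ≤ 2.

We work with the vertex ordering 1 < 2 < 3 < 4 < 5 < 6. The simplices of K, each written with vertices in increasing order, are:

  0-simplices (6): [1], [2], [3], [4], [5], [6]
  1-simplices (12): [1,2], [1,3], [1,4], [1,6], [2,3], [2,4], [2,5], [3,5], [3,6], [4,5], [4,6], [5,6]
  2-simplices (8): [1,2,3], [1,2,4], [1,3,6], [1,4,6], [2,3,5], [2,4,5], [3,5,6], [4,5,6]

giving chain groups C_0 ≅ Z^6, C_1 ≅ Z^12, C_2 ≅ Z^8.

∂_1: C_1 → C_0 maps an edge to its endpoints' difference, ∂[p,q] = q − p. For instance
  ∂[5,6] = [6] − [5].
This gives a 6×12 integer matrix of rank 5; reducing to Smith normal form yields diagonal entries (1,1,1,1,1).

Boundary ∂_2: C_2 → C_1 acts by ∂[p,q,r] = [q,r] − [p,r] + [p,q]. For instance
  ∂[2,4,5] = [4,5] − [2,5] + [2,4],
  ∂[1,2,4] = [2,4] − [1,4] + [1,2].
This gives a 12×8 integer matrix of rank 7; reducing to Smith normal form yields diagonal entries (1,1,1,1,1,1,1).

From H_k ≅ ker(∂_k) / im(∂_{k+1}) we obtain:

  H_0: rank C_0 − rank ∂_1 = 6 − 5 = 1, and the invariant factors of ∂_1 are all 1, so H_0 = Z.
  H_1: rank ker ∂_1 − rank ∂_2 = (12 − 5) − 7 = 0, and the invariant factors of ∂_2 are all 1, so H_1 = 0.
  H_2: rank ker ∂_2 − rank ∂_3 = (8 − 7) − 0 = 1, and there is no ∂_3, so H_2 = Z.

(K is a triangulation of the 2-sphere S^2.)

H_0 ≅ Z,  H_1 = 0,  H_2 ≅ Z.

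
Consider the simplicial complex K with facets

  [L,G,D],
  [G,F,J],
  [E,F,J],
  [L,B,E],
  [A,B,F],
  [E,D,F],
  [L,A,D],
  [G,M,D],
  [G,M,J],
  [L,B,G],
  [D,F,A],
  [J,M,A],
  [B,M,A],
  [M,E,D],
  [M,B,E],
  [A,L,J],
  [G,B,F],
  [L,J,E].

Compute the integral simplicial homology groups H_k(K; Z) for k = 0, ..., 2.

Fix the vertex order A < B < D < E < F < G < J < L < M and write every simplex with vertices in increasing order. Then dim K = 2 and the simplices of K are:

  0-simplices (9): A, B, D, E, F, G, J, L, M
  1-simplices (27): AB, AD, AF, AJ, AL, AM, BE, BF, BG, BL, BM, DE, DF, DG, DL, DM, EF, EJ, EL, EM, FG, FJ, GJ, GL, GM, JL, JM
  2-simplices (18): ABF, ABM, ADF, ADL, AJL, AJM, BEL, BEM, BFG, BGL, DEF, DEM, DGL, DGM, EFJ, EJL, FGJ, GJM

so the chain groups are C_0 ≅ Z^9, C_1 ≅ Z^27, C_2 ≅ Z^18.

∂_1: C_1 → C_0 sends each edge [p,q] (with p < q) to q − p.
This gives a 9×27 integer matrix of rank 8; reducing to Smith normal form yields diagonal entries (1,1,1,1,1,1,1,1).

∂_2: C_2 → C_1 sends each 2-simplex [p,q,r] to [q,r] − [p,r] + [p,q]. For instance
  ∂BFG = FG − BG + BF,
  ∂DEF = EF − DF + DE.
The 27×18 boundary matrix has rank 17 and Smith normal form diag(1,1,1,1,1,1,1,1,1,1,1,1,1,1,1,1,1).

From H_k ≅ ker(∂_k) / im(∂_{k+1}) we obtain:

  H_0: rank C_0 − rank ∂_1 = 9 − 8 = 1, and the invariant factors of ∂_1 are all 1, so H_0 = Z.
  H_1: rank ker ∂_1 − rank ∂_2 = (27 − 8) − 17 = 2, and the invariant factors of ∂_2 are all 1, so H_1 = Z^2.
  H_2: rank ker ∂_2 − rank ∂_3 = (18 − 17) − 0 = 1, and there is no ∂_3, so H_2 = Z.

H_0 ≅ Z,  H_1 ≅ Z^2,  H_2 ≅ Z.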